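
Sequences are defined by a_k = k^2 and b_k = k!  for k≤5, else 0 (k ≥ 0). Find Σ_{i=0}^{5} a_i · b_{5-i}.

Write out a_i and b_{5-i} for i = 0,…,5 and sum the products.
Σ = 0·120 + 1·24 + 4·6 + 9·2 + 16·1 + 25·1 = 107.

107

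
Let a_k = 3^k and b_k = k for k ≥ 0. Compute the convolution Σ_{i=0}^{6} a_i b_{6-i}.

543

This is [x^6] in the product of the two ordinary generating functions.
Σ = 1·6 + 3·5 + 9·4 + 27·3 + 81·2 + 243·1 + 729·0 = 543.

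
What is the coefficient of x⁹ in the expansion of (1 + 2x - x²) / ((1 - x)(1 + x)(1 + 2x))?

170

Partial fractions give a closed form: a_n = (1/3)·1^n + (1)·(-1)^n + (-1/3)·(-2)^n.
At n = 9: a_9 = 170.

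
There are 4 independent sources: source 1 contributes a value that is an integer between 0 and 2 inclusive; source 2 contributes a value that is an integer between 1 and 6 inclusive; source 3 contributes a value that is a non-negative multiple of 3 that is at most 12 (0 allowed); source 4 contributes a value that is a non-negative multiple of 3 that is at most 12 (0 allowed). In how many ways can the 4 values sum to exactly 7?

11

The generating function for the choices is (1 + q + q²)·(q + q² + q³ + q⁴ + q⁵ + q⁶)·(1 + q³ + q⁶ + q⁹ + q¹²)·(1 + q³ + q⁶ + q⁹ + q¹²); the count is [q⁷].
(1 + q + q²) has coefficients 1,1,1 for degrees 0…2.
(q + q² + q³ + q⁴ + q⁵ + q⁶) has coefficients 0,1,1,1,1,1,1,0 for degrees 0…7.
Multiplying by (1 + q³ + q⁶ + q⁹ + q¹²) gives running coefficients 0,1,1,1,2,2,2,2 for degrees 0…7.
Finally multiplying by (1 + q³ + q⁶ + q⁹ + q¹²), the product of all factors after the first has coefficients 0,1,1,1,3,3,3,5 for degrees 0…7.
[q⁷] = 1·5 + 1·3 + 1·3 = 11.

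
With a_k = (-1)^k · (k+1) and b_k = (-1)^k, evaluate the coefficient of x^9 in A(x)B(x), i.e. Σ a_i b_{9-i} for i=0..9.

-55

This is [x^9] in the product of the two ordinary generating functions.
Σ = 1·(-1) − 2·1 + 3·(-1) − 4·1 + 5·(-1) − 6·1 + 7·(-1) − 8·1 + 9·(-1) − 10·1 = -55.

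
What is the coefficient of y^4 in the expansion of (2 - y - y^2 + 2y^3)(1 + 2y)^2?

4

(2 - y - y^2 + 2y^3) has coefficients 2,-1,-1,2 for degrees 0…3.
(1 + 2y)^2 has coefficients 1,4,4,0,0 for degrees 0…4.
[y^4] = 2·0 − 1·0 − 1·4 + 2·4 = 4.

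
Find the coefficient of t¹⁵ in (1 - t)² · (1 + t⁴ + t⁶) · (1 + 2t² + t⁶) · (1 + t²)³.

-16

(1 - t)² has coefficients 1,-2,1 for degrees 0…2.
(1 + t⁴ + t⁶) has coefficients 1,0,0,0,1,0,1,0,0,0,0,0,0,0,0,0 for degrees 0…15.
Multiplying by (1 + 2t² + t⁶) gives running coefficients 1,0,2,0,1,0,4,0,2,0,1,0,1,0,0,0 for degrees 0…15.
Finally multiplying by (1 + t²)³, the product of all factors after the first has coefficients 1,0,5,0,10,0,14,0,19,0,20,0,14,0,8,0 for degrees 0…15.
[t¹⁵] = 1·0 − 2·8 + 1·0 = -16.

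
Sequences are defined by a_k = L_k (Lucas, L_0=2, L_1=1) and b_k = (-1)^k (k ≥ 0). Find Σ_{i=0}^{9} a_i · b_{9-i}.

Write out a_i and b_{9-i} for i = 0,…,9 and sum the products.
Σ = 2·(-1) + 1·1 + 3·(-1) + 4·1 + 7·(-1) + 11·1 + 18·(-1) + 29·1 + 47·(-1) + 76·1 = 44.

44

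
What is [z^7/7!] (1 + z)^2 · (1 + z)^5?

5040

The EGF product rule gives c_7 = Σ_{k_1+k_2=7} C(7; k_1,k_2) · ∏ g_i(k_i), where (1+z)^2 gives the falling factorial (2)_k; (1+z)^5 gives the falling factorial (5)_k.
g_1(k) for k = 0…7: 1, 2, 2, 0, 0, 0, 0, 0.
g_2(k) for k = 0…7: 1, 5, 20, 60, 120, 120, 0, 0.
c_7 = Σ_k C(7,k)·g_1(k)·g_2(7−k) = 21·2·120 = 5040.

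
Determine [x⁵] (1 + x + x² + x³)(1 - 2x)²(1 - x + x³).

5

(1 + x + x² + x³) has coefficients 1,1,1,1 for degrees 0…3.
(1 - 2x)² has coefficients 1,-4,4,0,0,0 for degrees 0…5.
Finally multiplying by (1 - x + x³), the product of all factors after the first has coefficients 1,-5,8,-3,-4,4 for degrees 0…5.
[x⁵] = 1·4 + 1·(-4) + 1·(-3) + 1·8 = 5.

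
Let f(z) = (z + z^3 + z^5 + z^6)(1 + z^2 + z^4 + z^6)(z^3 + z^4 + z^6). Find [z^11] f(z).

7

(z + z^3 + z^5 + z^6) has coefficients 0,1,0,1,0,1,1 for degrees 0…6.
(1 + z^2 + z^4 + z^6) has coefficients 1,0,1,0,1,0,1,0,0,0,0,0 for degrees 0…11.
Finally multiplying by (z^3 + z^4 + z^6), the product of all factors after the first has coefficients 0,0,0,1,1,1,2,1,2,1,2,0 for degrees 0…11.
[z^11] = 1·2 + 1·2 + 1·2 + 1·1 = 7.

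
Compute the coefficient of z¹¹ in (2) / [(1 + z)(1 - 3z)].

Partial fractions give a closed form: a_n = (1/2)·(-1)^n + (3/2)·3^n.
At n = 11: a_11 = 265720.

265720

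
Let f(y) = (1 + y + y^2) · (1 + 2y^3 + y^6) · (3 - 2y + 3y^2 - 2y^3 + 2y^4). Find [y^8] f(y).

4

(1 + y + y^2) has coefficients 1,1,1 for degrees 0…2.
(1 + 2y^3 + y^6) has coefficients 1,0,0,2,0,0,1,0,0 for degrees 0…8.
Finally multiplying by (3 - 2y + 3y^2 - 2y^3 + 2y^4), the product of all factors after the first has coefficients 3,-2,3,4,-2,6,-1,2,3 for degrees 0…8.
[y^8] = 1·3 + 1·2 + 1·(-1) = 4.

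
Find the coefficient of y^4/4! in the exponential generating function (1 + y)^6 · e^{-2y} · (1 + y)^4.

1136

The EGF product rule gives c_4 = Σ_{k_1+k_2+k_3=4} C(4; k_1,k_2,k_3) · ∏ g_i(k_i), where (1+y)^6 gives the falling factorial (6)_k; e^{-2y} gives (-2)^k; (1+y)^4 gives the falling factorial (4)_k.
g_1(k) for k = 0…4: 1, 6, 30, 120, 360.
g_2(k) for k = 0…4: 1, -2, 4, -8, 16.
g_3(k) for k = 0…4: 1, 4, 12, 24, 24.
First combine the last two factors: h(k) = Σ_j C(k,j)·g_2(j)·g_3(k−j) for k = 0…4: 1, 2, 0, -8, 8.
c_4 = Σ_k C(4,k)·g_1(k)·h(4−k) = 1·1·8 + 4·6·(-8) + 4·120·2 + 1·360·1 = 8 − 192 + 960 + 360 = 1136.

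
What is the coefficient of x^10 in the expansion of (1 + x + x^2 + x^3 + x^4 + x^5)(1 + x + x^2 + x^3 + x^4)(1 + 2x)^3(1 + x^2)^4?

(1 + x + x^2 + x^3 + x^4 + x^5) has coefficients 1,1,1,1,1,1 for degrees 0…5.
(1 + x + x^2 + x^3 + x^4) has coefficients 1,1,1,1,1,0,0,0,0,0,0 for degrees 0…10.
Multiplying by (1 + 2x)^3 gives running coefficients 1,7,19,27,27,26,20,8,0,0,0 for degrees 0…10.
Finally multiplying by (1 + x^2)^4, the product of all factors after the first has coefficients 1,7,23,55,109,176,246,302,319,303,247 for degrees 0…10.
[x^10] = 1·247 + 1·303 + 1·319 + 1·302 + 1·246 + 1·176 = 1593.

1593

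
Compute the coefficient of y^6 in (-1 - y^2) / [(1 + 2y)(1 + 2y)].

The denominator gives the recurrence a_n = −4a_(n−1) − 4a_(n−2) for n ≥ 3; the numerator fixes a_0 = -1, a_1 = 4, a_2 = -13.
Iterating: -1, 4, -13, 36, -92, 224, -528, so a_6 = -528.

-528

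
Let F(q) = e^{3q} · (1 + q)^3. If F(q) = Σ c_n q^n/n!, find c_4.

The EGF product rule gives c_4 = Σ_{k_1+k_2=4} C(4; k_1,k_2) · ∏ g_i(k_i), where e^{3q} gives (3)^k; (1+q)^3 gives the falling factorial (3)_k.
g_1(k) for k = 0…4: 1, 3, 9, 27, 81.
g_2(k) for k = 0…4: 1, 3, 6, 6, 0.
c_4 = Σ_k C(4,k)·g_1(k)·g_2(4−k) = 4·3·6 + 6·9·6 + 4·27·3 + 1·81·1 = 72 + 324 + 324 + 81 = 801.

801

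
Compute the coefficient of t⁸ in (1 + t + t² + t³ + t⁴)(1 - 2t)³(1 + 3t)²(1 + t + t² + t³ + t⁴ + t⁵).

(1 + t + t² + t³ + t⁴) has coefficients 1,1,1,1,1 for degrees 0…4.
(1 - 2t)³ has coefficients 1,-6,12,-8,0,0,0,0,0 for degrees 0…8.
Multiplying by (1 + 3t)² gives running coefficients 1,0,-15,10,60,-72,0,0,0 for degrees 0…8.
Finally multiplying by (1 + t + t² + t³ + t⁴ + t⁵), the product of all factors after the first has coefficients 1,1,-14,-4,56,-16,-17,-17,-2 for degrees 0…8.
[t⁸] = 1·(-2) + 1·(-17) + 1·(-17) + 1·(-16) + 1·56 = 4.

4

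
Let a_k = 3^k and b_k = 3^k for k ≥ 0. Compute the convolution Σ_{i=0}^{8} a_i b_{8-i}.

59049

This is [x^8] in the product of the two ordinary generating functions.
Σ = 1·6561 + 3·2187 + 9·729 + 27·243 + 81·81 + 243·27 + 729·9 + 2187·3 + 6561·1 = 59049.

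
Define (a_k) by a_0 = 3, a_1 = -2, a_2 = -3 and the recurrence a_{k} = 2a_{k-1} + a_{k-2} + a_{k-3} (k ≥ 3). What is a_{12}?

-26250

The ordinary generating function has denominator 1 - 2y - y^2 - y^3.
Iterating the recurrence: a_0,…,a_{12} = 3, -2, -3, -5, -15, -38, -96, -245, -624, -1589, -4047, -10307, -26250.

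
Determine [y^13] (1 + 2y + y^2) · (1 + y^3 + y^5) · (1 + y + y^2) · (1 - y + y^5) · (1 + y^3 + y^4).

(1 + 2y + y^2) has coefficients 1,2,1 for degrees 0…2.
(1 + y^3 + y^5) has coefficients 1,0,0,1,0,1,0,0,0,0,0,0,0,0 for degrees 0…13.
Multiplying by (1 + y + y^2) gives running coefficients 1,1,1,1,1,2,1,1,0,0,0,0,0,0 for degrees 0…13.
Multiplying by (1 - y + y^5) gives running coefficients 1,0,0,0,0,2,0,1,0,1,2,1,1,0 for degrees 0…13.
Finally multiplying by (1 + y^3 + y^4), the product of all factors after the first has coefficients 1,0,0,1,1,2,0,1,2,3,3,2,2,3 for degrees 0…13.
[y^13] = 1·3 + 2·2 + 1·2 = 9.

9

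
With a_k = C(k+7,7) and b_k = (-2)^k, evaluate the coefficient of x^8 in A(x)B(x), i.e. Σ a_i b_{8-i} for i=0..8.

The convolution is the x^8 coefficient of A(x)B(x).
Σ = 1·256 + 8·(-128) + 36·64 + 120·(-32) + 330·16 + 792·(-8) + 1716·4 + 3432·(-2) + 6435·1 = 3075.

3075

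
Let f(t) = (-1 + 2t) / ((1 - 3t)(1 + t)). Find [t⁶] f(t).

The denominator gives the recurrence a_n = 2a_(n−1) + 3a_(n−2) for n ≥ 3; the numerator fixes a_0 = -1, a_1 = 0, a_2 = -3.
Iterating: -1, 0, -3, -6, -21, -60, -183, so a_6 = -183.

-183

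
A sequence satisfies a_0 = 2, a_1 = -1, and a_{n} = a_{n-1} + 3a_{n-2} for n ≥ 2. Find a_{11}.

4271

The ordinary generating function has denominator 1 - z - 3z^2.
Iterating the recurrence: a_0,…,a_{11} = 2, -1, 5, 2, 17, 23, 74, 143, 365, 794, 1889, 4271.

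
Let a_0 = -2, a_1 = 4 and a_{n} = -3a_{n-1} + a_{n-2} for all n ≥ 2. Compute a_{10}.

-197288

The ordinary generating function has denominator 1 + 3q - q^2.
Iterating the recurrence: a_0,…,a_{10} = -2, 4, -14, 46, -152, 502, -1658, 5476, -18086, 59734, -197288.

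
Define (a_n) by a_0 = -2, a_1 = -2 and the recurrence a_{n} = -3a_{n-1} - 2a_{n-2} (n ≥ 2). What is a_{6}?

The ordinary generating function has denominator 1 + 3t + 2t^2.
Iterating the recurrence: a_0,…,a_{6} = -2, -2, 10, -26, 58, -122, 250.

250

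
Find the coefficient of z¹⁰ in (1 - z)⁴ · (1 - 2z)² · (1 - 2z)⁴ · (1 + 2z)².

(1 - z)⁴ has coefficients 1,-4,6,-4,1 for degrees 0…4.
(1 - 2z)² has coefficients 1,-4,4,0,0,0,0,0,0,0,0 for degrees 0…10.
Multiplying by (1 - 2z)⁴ gives running coefficients 1,-12,60,-160,240,-192,64,0,0,0,0 for degrees 0…10.
Finally multiplying by (1 + 2z)², the product of all factors after the first has coefficients 1,-8,16,32,-160,128,256,-512,256,0,0 for degrees 0…10.
[z¹⁰] = 1·0 − 4·0 + 6·256 − 4·(-512) + 1·256 = 3840.

3840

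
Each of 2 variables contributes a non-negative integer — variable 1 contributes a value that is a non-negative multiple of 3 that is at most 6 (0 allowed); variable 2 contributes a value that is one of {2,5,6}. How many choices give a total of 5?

2

The generating function for the choices is (1 + q^3 + q^6)·(q^2 + q^5 + q^6); the count is [q^5].
(1 + q^3 + q^6) has coefficients 1,0,0,1,0,0 for degrees 0…5.
(q^2 + q^5 + q^6) has coefficients 0,0,1,0,0,1 for degrees 0…5.
[q^5] = 1·1 + 1·1 = 2.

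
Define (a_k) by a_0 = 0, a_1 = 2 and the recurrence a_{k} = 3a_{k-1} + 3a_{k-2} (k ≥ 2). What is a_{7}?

The ordinary generating function has denominator 1 - 3x - 3x^2.
Iterating the recurrence: a_0,…,a_{7} = 0, 2, 6, 24, 90, 342, 1296, 4914.

4914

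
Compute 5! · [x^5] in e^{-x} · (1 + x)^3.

14

The EGF product rule gives c_5 = Σ_{k_1+k_2=5} C(5; k_1,k_2) · ∏ g_i(k_i), where e^{-x} gives (-1)^k; (1+x)^3 gives the falling factorial (3)_k.
g_1(k) for k = 0…5: 1, -1, 1, -1, 1, -1.
g_2(k) for k = 0…5: 1, 3, 6, 6, 0, 0.
c_5 = Σ_k C(5,k)·g_1(k)·g_2(5−k) = 10·1·6 + 10·(-1)·6 + 5·1·3 + 1·(-1)·1 = 60 − 60 + 15 − 1 = 14.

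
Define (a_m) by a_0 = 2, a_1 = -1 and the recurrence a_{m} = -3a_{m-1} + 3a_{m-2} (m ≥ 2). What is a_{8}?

24057

The ordinary generating function has denominator 1 + 3q - 3q^2.
Iterating the recurrence: a_0,…,a_{8} = 2, -1, 9, -30, 117, -441, 1674, -6345, 24057.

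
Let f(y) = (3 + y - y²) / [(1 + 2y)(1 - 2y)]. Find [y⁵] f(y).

16

The denominator gives the recurrence a_n = 4a_(n−2) for n ≥ 3; the numerator fixes a_0 = 3, a_1 = 1, a_2 = 11.
Iterating: 3, 1, 11, 4, 44, 16, so a_5 = 16.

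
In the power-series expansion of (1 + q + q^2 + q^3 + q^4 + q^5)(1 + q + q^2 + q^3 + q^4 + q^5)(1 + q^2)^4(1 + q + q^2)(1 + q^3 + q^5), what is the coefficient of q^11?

(1 + q + q^2 + q^3 + q^4 + q^5) has coefficients 1,1,1,1,1,1 for degrees 0…5.
(1 + q + q^2 + q^3 + q^4 + q^5) has coefficients 1,1,1,1,1,1,0,0,0,0,0,0 for degrees 0…11.
Multiplying by (1 + q^2)^4 gives running coefficients 1,1,5,5,11,11,14,14,11,11,5,5 for degrees 0…11.
Multiplying by (1 + q + q^2) gives running coefficients 1,2,7,11,21,27,36,39,39,36,27,21 for degrees 0…11.
Finally multiplying by (1 + q^3 + q^5), the product of all factors after the first has coefficients 1,2,7,12,23,35,49,67,77,93,93,96 for degrees 0…11.
[q^11] = 1·96 + 1·93 + 1·93 + 1·77 + 1·67 + 1·49 = 475.

475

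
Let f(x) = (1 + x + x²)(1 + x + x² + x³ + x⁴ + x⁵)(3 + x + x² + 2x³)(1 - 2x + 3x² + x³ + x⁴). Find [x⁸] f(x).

75

(1 + x + x²) has coefficients 1,1,1 for degrees 0…2.
(1 + x + x² + x³ + x⁴ + x⁵) has coefficients 1,1,1,1,1,1,0,0,0 for degrees 0…8.
Multiplying by (3 + x + x² + 2x³) gives running coefficients 3,4,5,7,7,7,4,3,2 for degrees 0…8.
Finally multiplying by (1 - 2x + 3x² + x³ + x⁴), the product of all factors after the first has coefficients 3,-2,6,12,15,23,23,30,22 for degrees 0…8.
[x⁸] = 1·22 + 1·30 + 1·23 = 75.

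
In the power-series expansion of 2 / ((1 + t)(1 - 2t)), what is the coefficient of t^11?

2730

Partial fractions give a closed form: a_n = (2/3)·(-1)^n + (4/3)·2^n.
At n = 11: a_11 = 2730.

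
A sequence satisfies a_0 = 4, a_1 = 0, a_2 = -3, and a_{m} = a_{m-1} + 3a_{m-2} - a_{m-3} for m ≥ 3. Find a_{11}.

-3583

The ordinary generating function has denominator 1 - y - 3y^2 + y^3.
Iterating the recurrence: a_0,…,a_{11} = 4, 0, -3, -7, -16, -34, -75, -161, -352, -760, -1655, -3583.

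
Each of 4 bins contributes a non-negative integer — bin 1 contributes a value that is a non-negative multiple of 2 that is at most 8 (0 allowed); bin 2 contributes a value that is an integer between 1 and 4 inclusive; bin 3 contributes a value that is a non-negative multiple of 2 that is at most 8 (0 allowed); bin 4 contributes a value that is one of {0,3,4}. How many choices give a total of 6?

The generating function for the choices is (1 + q² + q⁴ + q⁶ + q⁸)·(q + q² + q³ + q⁴)·(1 + q² + q⁴ + q⁶ + q⁸)·(1 + q³ + q⁴); the count is [q⁶].
(1 + q² + q⁴ + q⁶ + q⁸) has coefficients 1,0,1,0,1,0,1 for degrees 0…6.
(q + q² + q³ + q⁴) has coefficients 0,1,1,1,1,0,0 for degrees 0…6.
Multiplying by (1 + q² + q⁴ + q⁶ + q⁸) gives running coefficients 0,1,1,2,2,2,2 for degrees 0…6.
Finally multiplying by (1 + q³ + q⁴), the product of all factors after the first has coefficients 0,1,1,2,3,4,5 for degrees 0…6.
[q⁶] = 1·5 + 1·3 + 1·1 + 1·0 = 9.

9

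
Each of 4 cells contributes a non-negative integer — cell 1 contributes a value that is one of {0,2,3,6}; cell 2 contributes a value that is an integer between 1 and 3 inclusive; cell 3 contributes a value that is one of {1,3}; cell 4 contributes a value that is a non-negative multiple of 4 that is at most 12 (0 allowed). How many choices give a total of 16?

7

The generating function for the choices is (1 + y² + y³ + y⁶)·(y + y² + y³)·(y + y³)·(1 + y⁴ + y⁸ + y¹²); the count is [y¹⁶].
(1 + y² + y³ + y⁶) has coefficients 1,0,1,1,0,0,1 for degrees 0…6.
(y + y² + y³) has coefficients 0,1,1,1,0,0,0,0,0,0,0,0,0,0,0,0,0 for degrees 0…16.
Multiplying by (y + y³) gives running coefficients 0,0,1,1,2,1,1,0,0,0,0,0,0,0,0,0,0 for degrees 0…16.
Finally multiplying by (1 + y⁴ + y⁸ + y¹²), the product of all factors after the first has coefficients 0,0,1,1,2,1,2,1,2,1,2,1,2,1,2,1,2 for degrees 0…16.
[y¹⁶] = 1·2 + 1·2 + 1·1 + 1·2 = 7.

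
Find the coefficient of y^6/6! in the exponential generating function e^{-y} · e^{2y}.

1

The EGF product rule gives c_6 = Σ_{k_1+k_2=6} C(6; k_1,k_2) · ∏ g_i(k_i), where e^{-y} gives (-1)^k; e^{2y} gives (2)^k.
g_1(k) for k = 0…6: 1, -1, 1, -1, 1, -1, 1.
g_2(k) for k = 0…6: 1, 2, 4, 8, 16, 32, 64.
c_6 = Σ_k C(6,k)·g_1(k)·g_2(6−k) = 1·1·64 + 6·(-1)·32 + 15·1·16 + 20·(-1)·8 + 15·1·4 + 6·(-1)·2 + 1·1·1 = 64 − 192 + 240 − 160 + 60 − 12 + 1 = 1.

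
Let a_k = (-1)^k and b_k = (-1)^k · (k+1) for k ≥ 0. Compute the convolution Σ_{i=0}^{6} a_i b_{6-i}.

Write out a_i and b_{6-i} for i = 0,…,6 and sum the products.
Σ = 1·7 − 1·(-6) + 1·5 − 1·(-4) + 1·3 − 1·(-2) + 1·1 = 28.

28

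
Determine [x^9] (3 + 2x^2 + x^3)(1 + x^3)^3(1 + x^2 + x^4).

12

(3 + 2x^2 + x^3) has coefficients 3,0,2,1 for degrees 0…3.
(1 + x^3)^3 has coefficients 1,0,0,3,0,0,3,0,0,1 for degrees 0…9.
Finally multiplying by (1 + x^2 + x^4), the product of all factors after the first has coefficients 1,0,1,3,1,3,3,3,3,1 for degrees 0…9.
[x^9] = 3·1 + 2·3 + 1·3 = 12.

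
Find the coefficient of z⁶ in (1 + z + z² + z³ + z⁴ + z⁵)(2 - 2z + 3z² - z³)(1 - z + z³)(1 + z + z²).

3

(1 + z + z² + z³ + z⁴ + z⁵) has coefficients 1,1,1,1,1,1 for degrees 0…5.
(2 - 2z + 3z² - z³) has coefficients 2,-2,3,-1,0,0,0 for degrees 0…6.
Multiplying by (1 - z + z³) gives running coefficients 2,-4,5,-2,-1,3,-1 for degrees 0…6.
Finally multiplying by (1 + z + z²), the product of all factors after the first has coefficients 2,-2,3,-1,2,0,1 for degrees 0…6.
[z⁶] = 1·1 + 1·0 + 1·2 + 1·(-1) + 1·3 + 1·(-2) = 3.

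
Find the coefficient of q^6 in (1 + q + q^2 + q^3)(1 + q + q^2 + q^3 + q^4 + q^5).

(1 + q + q^2 + q^3) has coefficients 1,1,1,1 for degrees 0…3.
(1 + q + q^2 + q^3 + q^4 + q^5) has coefficients 1,1,1,1,1,1,0 for degrees 0…6.
[q^6] = 1·0 + 1·1 + 1·1 + 1·1 = 3.

3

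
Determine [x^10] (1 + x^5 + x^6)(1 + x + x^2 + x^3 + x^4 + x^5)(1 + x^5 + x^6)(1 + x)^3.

(1 + x^5 + x^6) has coefficients 1,0,0,0,0,1,1 for degrees 0…6.
(1 + x + x^2 + x^3 + x^4 + x^5) has coefficients 1,1,1,1,1,1,0,0,0,0,0 for degrees 0…10.
Multiplying by (1 + x^5 + x^6) gives running coefficients 1,1,1,1,1,2,2,2,2,2,2 for degrees 0…10.
Finally multiplying by (1 + x)^3, the product of all factors after the first has coefficients 1,4,7,8,8,9,12,15,16,16,16 for degrees 0…10.
[x^10] = 1·16 + 1·9 + 1·8 = 33.

33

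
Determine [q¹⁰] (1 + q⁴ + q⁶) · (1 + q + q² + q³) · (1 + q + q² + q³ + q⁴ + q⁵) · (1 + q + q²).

23

(1 + q⁴ + q⁶) has coefficients 1,0,0,0,1,0,1 for degrees 0…6.
(1 + q + q² + q³) has coefficients 1,1,1,1,0,0,0,0,0,0,0 for degrees 0…10.
Multiplying by (1 + q + q² + q³ + q⁴ + q⁵) gives running coefficients 1,2,3,4,4,4,3,2,1,0,0 for degrees 0…10.
Finally multiplying by (1 + q + q²), the product of all factors after the first has coefficients 1,3,6,9,11,12,11,9,6,3,1 for degrees 0…10.
[q¹⁰] = 1·1 + 1·11 + 1·11 = 23.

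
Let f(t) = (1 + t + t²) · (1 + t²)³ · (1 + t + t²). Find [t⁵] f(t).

12

(1 + t + t²) has coefficients 1,1,1 for degrees 0…2.
(1 + t²)³ has coefficients 1,0,3,0,3,0 for degrees 0…5.
Finally multiplying by (1 + t + t²), the product of all factors after the first has coefficients 1,1,4,3,6,3 for degrees 0…5.
[t⁵] = 1·3 + 1·6 + 1·3 = 12.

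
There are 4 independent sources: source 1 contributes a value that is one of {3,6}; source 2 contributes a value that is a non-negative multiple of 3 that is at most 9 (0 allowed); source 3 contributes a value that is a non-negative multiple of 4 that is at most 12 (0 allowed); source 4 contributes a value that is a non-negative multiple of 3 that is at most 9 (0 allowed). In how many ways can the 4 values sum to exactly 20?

7

The generating function for the choices is (z^3 + z^6)·(1 + z^3 + z^6 + z^9)·(1 + z^4 + z^8 + z^12)·(1 + z^3 + z^6 + z^9); the count is [z^20].
(z^3 + z^6) has coefficients 0,0,0,1,0,0,1 for degrees 0…6.
(1 + z^3 + z^6 + z^9) has coefficients 1,0,0,1,0,0,1,0,0,1,0,0,0,0,0,0,0,0,0,0,0 for degrees 0…20.
Multiplying by (1 + z^4 + z^8 + z^12) gives running coefficients 1,0,0,1,1,0,1,1,1,1,1,1,1,1,1,1,0,1,1,0,0 for degrees 0…20.
Finally multiplying by (1 + z^3 + z^6 + z^9), the product of all factors after the first has coefficients 1,0,0,2,1,0,3,2,1,4,3,2,4,4,3,4,3,4,4,2,3 for degrees 0…20.
[z^20] = 1·4 + 1·3 = 7.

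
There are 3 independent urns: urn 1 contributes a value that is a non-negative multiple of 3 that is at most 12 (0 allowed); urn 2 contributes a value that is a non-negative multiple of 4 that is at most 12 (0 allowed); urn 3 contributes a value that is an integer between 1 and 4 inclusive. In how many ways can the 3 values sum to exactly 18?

4

The generating function for the choices is (1 + x³ + x⁶ + x⁹ + x¹²)·(1 + x⁴ + x⁸ + x¹²)·(x + x² + x³ + x⁴); the count is [x¹⁸].
(1 + x³ + x⁶ + x⁹ + x¹²) has coefficients 1,0,0,1,0,0,1,0,0,1,0,0,1 for degrees 0…12.
(1 + x⁴ + x⁸ + x¹²) has coefficients 1,0,0,0,1,0,0,0,1,0,0,0,1,0,0,0,0,0,0 for degrees 0…18.
Finally multiplying by (x + x² + x³ + x⁴), the product of all factors after the first has coefficients 0,1,1,1,1,1,1,1,1,1,1,1,1,1,1,1,1,0,0 for degrees 0…18.
[x¹⁸] = 1·0 + 1·1 + 1·1 + 1·1 + 1·1 = 4.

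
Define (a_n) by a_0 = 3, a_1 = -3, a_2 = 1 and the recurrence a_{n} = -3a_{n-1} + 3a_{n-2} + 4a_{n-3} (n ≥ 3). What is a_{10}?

The ordinary generating function has denominator 1 + 3t - 3t^2 - 4t^3.
Iterating the recurrence: a_0,…,a_{10} = 3, -3, 1, 0, -9, 31, -120, 417, -1487, 5232, -18489.

-18489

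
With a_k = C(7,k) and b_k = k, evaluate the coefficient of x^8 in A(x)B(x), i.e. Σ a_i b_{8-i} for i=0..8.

576

Write out a_i and b_{8-i} for i = 0,…,8 and sum the products.
Σ = 1·8 + 7·7 + 21·6 + 35·5 + 35·4 + 21·3 + 7·2 + 1·1 + 0·0 = 576.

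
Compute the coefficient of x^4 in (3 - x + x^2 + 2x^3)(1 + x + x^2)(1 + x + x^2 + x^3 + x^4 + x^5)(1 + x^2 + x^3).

26

(3 - x + x^2 + 2x^3) has coefficients 3,-1,1,2 for degrees 0…3.
(1 + x + x^2) has coefficients 1,1,1,0,0 for degrees 0…4.
Multiplying by (1 + x + x^2 + x^3 + x^4 + x^5) gives running coefficients 1,2,3,3,3 for degrees 0…4.
Finally multiplying by (1 + x^2 + x^3), the product of all factors after the first has coefficients 1,2,4,6,8 for degrees 0…4.
[x^4] = 3·8 − 1·6 + 1·4 + 2·2 = 26.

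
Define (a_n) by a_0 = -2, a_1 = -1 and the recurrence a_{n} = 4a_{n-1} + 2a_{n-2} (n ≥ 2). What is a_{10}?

-1179008

The ordinary generating function has denominator 1 - 4y - 2y^2.
Iterating the recurrence: a_0,…,a_{10} = -2, -1, -8, -34, -152, -676, -3008, -13384, -59552, -264976, -1179008.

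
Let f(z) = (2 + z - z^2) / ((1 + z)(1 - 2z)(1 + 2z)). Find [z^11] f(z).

-1024

Partial fractions give a closed form: a_n = (3/4)·2^n + (5/4)·(-2)^n.
At n = 11: a_11 = -1024.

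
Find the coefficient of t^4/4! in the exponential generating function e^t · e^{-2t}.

The EGF product rule gives c_4 = Σ_{k_1+k_2=4} C(4; k_1,k_2) · ∏ g_i(k_i), where e^t gives (1)^k; e^{-2t} gives (-2)^k.
g_1(k) for k = 0…4: 1, 1, 1, 1, 1.
g_2(k) for k = 0…4: 1, -2, 4, -8, 16.
c_4 = Σ_k C(4,k)·g_1(k)·g_2(4−k) = 1·1·16 + 4·1·(-8) + 6·1·4 + 4·1·(-2) + 1·1·1 = 16 − 32 + 24 − 8 + 1 = 1.

1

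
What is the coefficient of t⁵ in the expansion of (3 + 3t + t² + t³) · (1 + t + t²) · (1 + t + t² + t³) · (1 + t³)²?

47

(3 + 3t + t² + t³) has coefficients 3,3,1,1 for degrees 0…3.
(1 + t + t²) has coefficients 1,1,1,0,0,0 for degrees 0…5.
Multiplying by (1 + t + t² + t³) gives running coefficients 1,2,3,3,2,1 for degrees 0…5.
Finally multiplying by (1 + t³)², the product of all factors after the first has coefficients 1,2,3,5,6,7 for degrees 0…5.
[t⁵] = 3·7 + 3·6 + 1·5 + 1·3 = 47.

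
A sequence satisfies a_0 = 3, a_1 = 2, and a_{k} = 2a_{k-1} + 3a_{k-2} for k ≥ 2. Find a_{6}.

913

The ordinary generating function has denominator 1 - 2q - 3q^2.
Iterating the recurrence: a_0,…,a_{6} = 3, 2, 13, 32, 103, 302, 913.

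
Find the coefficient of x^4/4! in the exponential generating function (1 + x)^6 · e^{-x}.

The EGF product rule gives c_4 = Σ_{k_1+k_2=4} C(4; k_1,k_2) · ∏ g_i(k_i), where (1+x)^6 gives the falling factorial (6)_k; e^{-x} gives (-1)^k.
g_1(k) for k = 0…4: 1, 6, 30, 120, 360.
g_2(k) for k = 0…4: 1, -1, 1, -1, 1.
c_4 = Σ_k C(4,k)·g_1(k)·g_2(4−k) = 1·1·1 + 4·6·(-1) + 6·30·1 + 4·120·(-1) + 1·360·1 = 1 − 24 + 180 − 480 + 360 = 37.

37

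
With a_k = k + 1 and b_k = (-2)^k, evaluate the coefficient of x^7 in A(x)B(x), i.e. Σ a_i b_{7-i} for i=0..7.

The convolution is the t^7 coefficient of A(t)B(t).
Σ = 1·(-128) + 2·64 + 3·(-32) + 4·16 + 5·(-8) + 6·4 + 7·(-2) + 8·1 = -54.

-54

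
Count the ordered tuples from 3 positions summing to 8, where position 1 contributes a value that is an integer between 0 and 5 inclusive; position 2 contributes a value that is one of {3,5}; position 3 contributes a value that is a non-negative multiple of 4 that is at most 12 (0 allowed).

3

The generating function for the choices is (1 + x + x² + x³ + x⁴ + x⁵)·(x³ + x⁵)·(1 + x⁴ + x⁸ + x¹²); the count is [x⁸].
(1 + x + x² + x³ + x⁴ + x⁵) has coefficients 1,1,1,1,1,1 for degrees 0…5.
(x³ + x⁵) has coefficients 0,0,0,1,0,1,0,0,0 for degrees 0…8.
Finally multiplying by (1 + x⁴ + x⁸ + x¹²), the product of all factors after the first has coefficients 0,0,0,1,0,1,0,1,0 for degrees 0…8.
[x⁸] = 1·0 + 1·1 + 1·0 + 1·1 + 1·0 + 1·1 = 3.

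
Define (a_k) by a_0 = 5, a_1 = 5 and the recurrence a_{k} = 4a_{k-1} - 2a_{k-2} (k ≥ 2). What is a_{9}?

The ordinary generating function has denominator 1 - 4x + 2x^2.
Iterating the recurrence: a_0,…,a_{9} = 5, 5, 10, 30, 100, 340, 1160, 3960, 13520, 46160.

46160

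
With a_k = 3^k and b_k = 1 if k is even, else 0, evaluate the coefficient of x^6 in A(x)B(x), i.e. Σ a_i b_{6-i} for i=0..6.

Write out a_i and b_{6-i} for i = 0,…,6 and sum the products.
Σ = 1·1 + 3·0 + 9·1 + 27·0 + 81·1 + 243·0 + 729·1 = 820.

820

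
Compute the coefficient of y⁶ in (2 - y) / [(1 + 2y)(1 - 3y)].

793

The denominator gives the recurrence a_n = a_(n−1) + 6a_(n−2) for n ≥ 3; the numerator fixes a_0 = 2, a_1 = 1, a_2 = 13.
Iterating: 2, 1, 13, 19, 97, 211, 793, so a_6 = 793.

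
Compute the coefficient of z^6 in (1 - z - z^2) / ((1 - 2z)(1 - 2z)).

176

The denominator gives the recurrence a_n = 4a_(n−1) − 4a_(n−2) for n ≥ 3; the numerator fixes a_0 = 1, a_1 = 3, a_2 = 7.
Iterating: 1, 3, 7, 16, 36, 80, 176, so a_6 = 176.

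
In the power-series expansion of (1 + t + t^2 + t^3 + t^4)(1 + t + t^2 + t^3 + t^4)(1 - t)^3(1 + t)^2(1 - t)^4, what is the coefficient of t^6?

9

(1 + t + t^2 + t^3 + t^4) has coefficients 1,1,1,1,1 for degrees 0…4.
(1 + t + t^2 + t^3 + t^4) has coefficients 1,1,1,1,1,0,0 for degrees 0…6.
Multiplying by (1 - t)^3 gives running coefficients 1,-2,1,0,0,-1,2 for degrees 0…6.
Multiplying by (1 + t)^2 gives running coefficients 1,0,-2,0,1,-1,0 for degrees 0…6.
Finally multiplying by (1 - t)^4, the product of all factors after the first has coefficients 1,-4,4,4,-10,3,8 for degrees 0…6.
[t^6] = 1·8 + 1·3 + 1·(-10) + 1·4 + 1·4 = 9.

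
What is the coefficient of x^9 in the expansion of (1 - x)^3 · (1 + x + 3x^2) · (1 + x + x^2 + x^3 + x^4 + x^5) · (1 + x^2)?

6

(1 - x)^3 has coefficients 1,-3,3,-1 for degrees 0…3.
(1 + x + 3x^2) has coefficients 1,1,3,0,0,0,0,0,0,0 for degrees 0…9.
Multiplying by (1 + x + x^2 + x^3 + x^4 + x^5) gives running coefficients 1,2,5,5,5,5,4,3,0,0 for degrees 0…9.
Finally multiplying by (1 + x^2), the product of all factors after the first has coefficients 1,2,6,7,10,10,9,8,4,3 for degrees 0…9.
[x^9] = 1·3 − 3·4 + 3·8 − 1·9 = 6.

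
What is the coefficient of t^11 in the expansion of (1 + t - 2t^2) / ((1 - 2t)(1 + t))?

The denominator gives the recurrence a_n = a_(n−1) + 2a_(n−2) for n ≥ 3; the numerator fixes a_0 = 1, a_1 = 2, a_2 = 2.
Iterating: 1, 2, 2, 6, 10, 22, 42, 86, 170, 342, 682, 1366, so a_11 = 1366.

1366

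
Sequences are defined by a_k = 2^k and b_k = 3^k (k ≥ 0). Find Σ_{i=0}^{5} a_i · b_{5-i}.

This is [x^5] in the product of the two ordinary generating functions.
Σ = 1·243 + 2·81 + 4·27 + 8·9 + 16·3 + 32·1 = 665.

665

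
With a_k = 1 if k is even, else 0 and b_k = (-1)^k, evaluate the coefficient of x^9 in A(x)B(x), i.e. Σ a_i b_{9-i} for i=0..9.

-5

The convolution is the t^9 coefficient of A(t)B(t).
Σ = 1·(-1) + 0·1 + 1·(-1) + 0·1 + 1·(-1) + 0·1 + 1·(-1) + 0·1 + 1·(-1) + 0·1 = -5.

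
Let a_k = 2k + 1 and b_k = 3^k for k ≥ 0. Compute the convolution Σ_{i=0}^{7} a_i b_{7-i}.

This is [x^7] in the product of the two ordinary generating functions.
Σ = 1·2187 + 3·729 + 5·243 + 7·81 + 9·27 + 11·9 + 13·3 + 15·1 = 6552.

6552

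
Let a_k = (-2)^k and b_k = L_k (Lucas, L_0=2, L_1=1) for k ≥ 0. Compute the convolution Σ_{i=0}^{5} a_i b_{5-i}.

Write out a_i and b_{5-i} for i = 0,…,5 and sum the products.
Σ = 1·11 − 2·7 + 4·4 − 8·3 + 16·1 − 32·2 = -59.

-59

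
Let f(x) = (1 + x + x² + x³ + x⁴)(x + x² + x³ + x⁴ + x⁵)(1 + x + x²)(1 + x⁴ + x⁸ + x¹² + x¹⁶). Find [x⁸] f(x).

(1 + x + x² + x³ + x⁴) has coefficients 1,1,1,1,1 for degrees 0…4.
(x + x² + x³ + x⁴ + x⁵) has coefficients 0,1,1,1,1,1,0,0,0 for degrees 0…8.
Multiplying by (1 + x + x²) gives running coefficients 0,1,2,3,3,3,2,1,0 for degrees 0…8.
Finally multiplying by (1 + x⁴ + x⁸ + x¹² + x¹⁶), the product of all factors after the first has coefficients 0,1,2,3,3,4,4,4,3 for degrees 0…8.
[x⁸] = 1·3 + 1·4 + 1·4 + 1·4 + 1·3 = 18.

18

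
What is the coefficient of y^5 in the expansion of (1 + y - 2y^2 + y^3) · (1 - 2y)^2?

(1 + y - 2y^2 + y^3) has coefficients 1,1,-2,1 for degrees 0…3.
(1 - 2y)^2 has coefficients 1,-4,4,0,0,0 for degrees 0…5.
[y^5] = 1·0 + 1·0 − 2·0 + 1·4 = 4.

4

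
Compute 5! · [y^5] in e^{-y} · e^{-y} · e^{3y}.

1

The EGF product rule gives c_5 = Σ_{k_1+k_2+k_3=5} C(5; k_1,k_2,k_3) · ∏ g_i(k_i), where e^{-y} gives (-1)^k; e^{-y} gives (-1)^k; e^{3y} gives (3)^k.
g_1(k) for k = 0…5: 1, -1, 1, -1, 1, -1.
g_2(k) for k = 0…5: 1, -1, 1, -1, 1, -1.
g_3(k) for k = 0…5: 1, 3, 9, 27, 81, 243.
First combine the last two factors: h(k) = Σ_j C(k,j)·g_2(j)·g_3(k−j) for k = 0…5: 1, 2, 4, 8, 16, 32.
c_5 = Σ_k C(5,k)·g_1(k)·h(5−k) = 1·1·32 + 5·(-1)·16 + 10·1·8 + 10·(-1)·4 + 5·1·2 + 1·(-1)·1 = 32 − 80 + 80 − 40 + 10 − 1 = 1.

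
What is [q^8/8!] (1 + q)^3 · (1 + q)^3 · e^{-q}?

The EGF product rule gives c_8 = Σ_{k_1+k_2+k_3=8} C(8; k_1,k_2,k_3) · ∏ g_i(k_i), where (1+q)^3 gives the falling factorial (3)_k; (1+q)^3 gives the falling factorial (3)_k; e^{-q} gives (-1)^k.
g_1(k) for k = 0…8: 1, 3, 6, 6, 0, 0, 0, 0, 0.
g_2(k) for k = 0…8: 1, 3, 6, 6, 0, 0, 0, 0, 0.
g_3(k) for k = 0…8: 1, -1, 1, -1, 1, -1, 1, -1, 1.
First combine the last two factors: h(k) = Σ_j C(k,j)·g_2(j)·g_3(k−j) for k = 0…8: 1, 2, 1, -4, 1, 14, -47, 104, -191.
c_8 = Σ_k C(8,k)·g_1(k)·h(8−k) = 1·1·(-191) + 8·3·104 + 28·6·(-47) + 56·6·14 = −191 + 2496 − 7896 + 4704 = -887.

-887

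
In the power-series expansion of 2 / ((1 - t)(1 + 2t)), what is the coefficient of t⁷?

-170

Partial fractions give a closed form: a_n = (2/3)·1^n + (4/3)·(-2)^n.
At n = 7: a_7 = -170.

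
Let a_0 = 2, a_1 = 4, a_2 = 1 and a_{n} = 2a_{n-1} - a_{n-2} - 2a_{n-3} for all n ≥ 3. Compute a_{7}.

The ordinary generating function has denominator 1 - 2q + q^2 + 2q^3.
Iterating the recurrence: a_0,…,a_{7} = 2, 4, 1, -6, -21, -38, -43, -6.

-6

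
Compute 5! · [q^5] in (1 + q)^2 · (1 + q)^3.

The EGF product rule gives c_5 = Σ_{k_1+k_2=5} C(5; k_1,k_2) · ∏ g_i(k_i), where (1+q)^2 gives the falling factorial (2)_k; (1+q)^3 gives the falling factorial (3)_k.
g_1(k) for k = 0…5: 1, 2, 2, 0, 0, 0.
g_2(k) for k = 0…5: 1, 3, 6, 6, 0, 0.
c_5 = Σ_k C(5,k)·g_1(k)·g_2(5−k) = 10·2·6 = 120.

120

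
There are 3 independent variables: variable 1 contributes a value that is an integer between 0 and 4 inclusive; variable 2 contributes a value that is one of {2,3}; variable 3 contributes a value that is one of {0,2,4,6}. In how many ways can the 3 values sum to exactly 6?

5

The generating function for the choices is (1 + t + t^2 + t^3 + t^4)·(t^2 + t^3)·(1 + t^2 + t^4 + t^6); the count is [t^6].
(1 + t + t^2 + t^3 + t^4) has coefficients 1,1,1,1,1 for degrees 0…4.
(t^2 + t^3) has coefficients 0,0,1,1,0,0,0 for degrees 0…6.
Finally multiplying by (1 + t^2 + t^4 + t^6), the product of all factors after the first has coefficients 0,0,1,1,1,1,1 for degrees 0…6.
[t^6] = 1·1 + 1·1 + 1·1 + 1·1 + 1·1 = 5.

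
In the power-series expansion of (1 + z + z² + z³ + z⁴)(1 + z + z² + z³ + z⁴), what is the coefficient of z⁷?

2

(1 + z + z² + z³ + z⁴) has coefficients 1,1,1,1,1 for degrees 0…4.
(1 + z + z² + z³ + z⁴) has coefficients 1,1,1,1,1,0,0,0 for degrees 0…7.
[z⁷] = 1·0 + 1·0 + 1·0 + 1·1 + 1·1 = 2.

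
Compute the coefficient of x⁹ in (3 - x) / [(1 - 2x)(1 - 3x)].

154904

Partial fractions give a closed form: a_n = (-5)·2^n + (8)·3^n.
At n = 9: a_9 = 154904.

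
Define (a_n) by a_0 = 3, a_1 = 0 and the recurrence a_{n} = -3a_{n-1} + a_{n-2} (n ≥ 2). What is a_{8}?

The ordinary generating function has denominator 1 + 3z - z^2.
Iterating the recurrence: a_0,…,a_{8} = 3, 0, 3, -9, 30, -99, 327, -1080, 3567.

3567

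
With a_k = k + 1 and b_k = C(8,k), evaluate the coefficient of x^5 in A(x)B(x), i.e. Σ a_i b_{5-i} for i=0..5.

522

Write out a_i and b_{5-i} for i = 0,…,5 and sum the products.
Σ = 1·56 + 2·70 + 3·56 + 4·28 + 5·8 + 6·1 = 522.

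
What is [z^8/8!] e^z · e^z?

256

The EGF product rule gives c_8 = Σ_{k_1+k_2=8} C(8; k_1,k_2) · ∏ g_i(k_i), where e^z gives (1)^k; e^z gives (1)^k.
g_1(k) for k = 0…8: 1, 1, 1, 1, 1, 1, 1, 1, 1.
g_2(k) for k = 0…8: 1, 1, 1, 1, 1, 1, 1, 1, 1.
c_8 = Σ_k C(8,k)·g_1(k)·g_2(8−k) = 1·1·1 + 8·1·1 + 28·1·1 + 56·1·1 + 70·1·1 + 56·1·1 + 28·1·1 + 8·1·1 + 1·1·1 = 1 + 8 + 28 + 56 + 70 + 56 + 28 + 8 + 1 = 256.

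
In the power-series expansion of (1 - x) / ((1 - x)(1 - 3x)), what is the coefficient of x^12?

Partial fractions give a closed form: a_n = (1)·3^n.
At n = 12: a_12 = 531441.

531441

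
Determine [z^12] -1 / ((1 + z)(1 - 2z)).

Partial fractions give a closed form: a_n = (-1/3)·(-1)^n + (-2/3)·2^n.
At n = 12: a_12 = -2731.

-2731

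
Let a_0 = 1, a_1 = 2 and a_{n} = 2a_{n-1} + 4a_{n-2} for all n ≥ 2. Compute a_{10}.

The ordinary generating function has denominator 1 - 2t - 4t^2.
Iterating the recurrence: a_0,…,a_{10} = 1, 2, 8, 24, 80, 256, 832, 2688, 8704, 28160, 91136.

91136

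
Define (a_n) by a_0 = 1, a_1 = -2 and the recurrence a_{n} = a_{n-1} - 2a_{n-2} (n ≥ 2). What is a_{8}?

-8

The ordinary generating function has denominator 1 - t + 2t^2.
Iterating the recurrence: a_0,…,a_{8} = 1, -2, -4, 0, 8, 8, -8, -24, -8.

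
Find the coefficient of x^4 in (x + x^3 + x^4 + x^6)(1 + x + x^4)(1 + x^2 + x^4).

3

(x + x^3 + x^4 + x^6) has coefficients 0,1,0,1,1 for degrees 0…4.
(1 + x + x^4) has coefficients 1,1,0,0,1 for degrees 0…4.
Finally multiplying by (1 + x^2 + x^4), the product of all factors after the first has coefficients 1,1,1,1,2 for degrees 0…4.
[x^4] = 1·1 + 1·1 + 1·1 = 3.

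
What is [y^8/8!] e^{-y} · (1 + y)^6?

The EGF product rule gives c_8 = Σ_{k_1+k_2=8} C(8; k_1,k_2) · ∏ g_i(k_i), where e^{-y} gives (-1)^k; (1+y)^6 gives the falling factorial (6)_k.
g_1(k) for k = 0…8: 1, -1, 1, -1, 1, -1, 1, -1, 1.
g_2(k) for k = 0…8: 1, 6, 30, 120, 360, 720, 720, 0, 0.
c_8 = Σ_k C(8,k)·g_1(k)·g_2(8−k) = 28·1·720 + 56·(-1)·720 + 70·1·360 + 56·(-1)·120 + 28·1·30 + 8·(-1)·6 + 1·1·1 = 20160 − 40320 + 25200 − 6720 + 840 − 48 + 1 = -887.

-887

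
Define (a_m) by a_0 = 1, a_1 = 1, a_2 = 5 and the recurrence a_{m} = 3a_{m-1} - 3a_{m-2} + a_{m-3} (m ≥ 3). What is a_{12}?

The ordinary generating function has denominator 1 - 3q + 3q^2 - q^3.
Iterating the recurrence: a_0,…,a_{12} = 1, 1, 5, 13, 25, 41, 61, 85, 113, 145, 181, 221, 265.

265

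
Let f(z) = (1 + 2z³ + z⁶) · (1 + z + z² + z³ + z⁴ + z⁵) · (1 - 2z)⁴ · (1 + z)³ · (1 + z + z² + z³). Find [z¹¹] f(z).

(1 + 2z³ + z⁶) has coefficients 1,0,0,2,0,0,1 for degrees 0…6.
(1 + z + z² + z³ + z⁴ + z⁵) has coefficients 1,1,1,1,1,1,0,0,0,0,0,0 for degrees 0…11.
Multiplying by (1 - 2z)⁴ gives running coefficients 1,-7,17,-15,1,1,0,8,-16,16,0,0 for degrees 0…11.
Multiplying by (1 + z)³ gives running coefficients 1,-4,-1,16,0,-24,-9,12,9,-8,8,32 for degrees 0…11.
Finally multiplying by (1 + z + z² + z³), the product of all factors after the first has coefficients 1,-3,-4,12,11,-9,-17,-21,-12,4,21,41 for degrees 0…11.
[z¹¹] = 1·41 + 2·(-12) + 1·(-9) = 8.

8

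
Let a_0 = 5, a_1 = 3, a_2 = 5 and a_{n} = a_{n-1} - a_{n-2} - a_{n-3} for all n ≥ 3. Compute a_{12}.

The ordinary generating function has denominator 1 - y + y^2 + y^3.
Iterating the recurrence: a_0,…,a_{12} = 5, 3, 5, -3, -11, -13, 1, 25, 37, 11, -51, -99, -59.

-59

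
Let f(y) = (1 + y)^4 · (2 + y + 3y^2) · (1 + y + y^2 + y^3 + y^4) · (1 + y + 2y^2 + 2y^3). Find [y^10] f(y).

231

(1 + y)^4 has coefficients 1,4,6,4,1 for degrees 0…4.
(2 + y + 3y^2) has coefficients 2,1,3,0,0,0,0,0,0,0,0 for degrees 0…10.
Multiplying by (1 + y + y^2 + y^3 + y^4) gives running coefficients 2,3,6,6,6,4,3,0,0,0,0 for degrees 0…10.
Finally multiplying by (1 + y + 2y^2 + 2y^3), the product of all factors after the first has coefficients 2,5,13,22,30,34,31,23,14,6,0 for degrees 0…10.
[y^10] = 1·0 + 4·6 + 6·14 + 4·23 + 1·31 = 231.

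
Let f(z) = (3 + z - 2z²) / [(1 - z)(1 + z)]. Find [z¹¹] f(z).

The denominator gives the recurrence a_n = a_(n−2) for n ≥ 3; the numerator fixes a_0 = 3, a_1 = 1, a_2 = 1.
Iterating: 3, 1, 1, 1, 1, 1, 1, 1, 1, 1, 1, 1, so a_11 = 1.

1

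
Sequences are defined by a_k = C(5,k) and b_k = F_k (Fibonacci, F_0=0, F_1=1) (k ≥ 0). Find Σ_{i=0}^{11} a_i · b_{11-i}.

The convolution is the x^11 coefficient of A(x)B(x).
Σ = 1·89 + 5·55 + 10·34 + 10·21 + 5·13 + 1·8 + 0·5 + 0·3 + 0·2 + 0·1 + 0·1 + 0·0 = 987.

987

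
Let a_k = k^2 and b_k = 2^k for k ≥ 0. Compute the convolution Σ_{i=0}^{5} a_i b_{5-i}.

This is [x^5] in the product of the two ordinary generating functions.
Σ = 0·32 + 1·16 + 4·8 + 9·4 + 16·2 + 25·1 = 141.

141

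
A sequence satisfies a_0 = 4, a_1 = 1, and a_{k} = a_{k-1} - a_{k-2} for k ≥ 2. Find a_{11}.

3

The ordinary generating function has denominator 1 - y + y^2.
Iterating the recurrence: a_0,…,a_{11} = 4, 1, -3, -4, -1, 3, 4, 1, -3, -4, -1, 3.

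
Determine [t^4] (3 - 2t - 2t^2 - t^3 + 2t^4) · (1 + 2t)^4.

-70

(3 - 2t - 2t^2 - t^3 + 2t^4) has coefficients 3,-2,-2,-1,2 for degrees 0…4.
(1 + 2t)^4 has coefficients 1,8,24,32,16 for degrees 0…4.
[t^4] = 3·16 − 2·32 − 2·24 − 1·8 + 2·1 = -70.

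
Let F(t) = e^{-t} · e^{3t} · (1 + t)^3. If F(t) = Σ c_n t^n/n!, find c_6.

The EGF product rule gives c_6 = Σ_{k_1+k_2+k_3=6} C(6; k_1,k_2,k_3) · ∏ g_i(k_i), where e^{-t} gives (-1)^k; e^{3t} gives (3)^k; (1+t)^3 gives the falling factorial (3)_k.
g_1(k) for k = 0…6: 1, -1, 1, -1, 1, -1, 1.
g_2(k) for k = 0…6: 1, 3, 9, 27, 81, 243, 729.
g_3(k) for k = 0…6: 1, 3, 6, 6, 0, 0, 0.
First combine the last two factors: h(k) = Σ_j C(k,j)·g_2(j)·g_3(k−j) for k = 0…6: 1, 6, 33, 168, 801, 3618, 15633.
c_6 = Σ_k C(6,k)·g_1(k)·h(6−k) = 1·1·15633 + 6·(-1)·3618 + 15·1·801 + 20·(-1)·168 + 15·1·33 + 6·(-1)·6 + 1·1·1 = 15633 − 21708 + 12015 − 3360 + 495 − 36 + 1 = 3040.

3040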